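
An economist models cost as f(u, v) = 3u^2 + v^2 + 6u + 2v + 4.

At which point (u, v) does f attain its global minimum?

f(u,v) separates as P(u) + Q(v) + 4, so its minimum is min P + min Q + 4.
P'(u) = 6u + 6 vanishes at u ∈ {-1}; Q'(v) = 2v + 2 vanishes at v ∈ {-1}.
Local minima of P (where P''>0): P(-1)=-3. Local minima of Q: Q(-1)=-1.
So the global minimum of f is P(-1) + Q(-1) + 4 = -3 − 1 + 4 = 0, attained at (-1, -1).

(-1, -1)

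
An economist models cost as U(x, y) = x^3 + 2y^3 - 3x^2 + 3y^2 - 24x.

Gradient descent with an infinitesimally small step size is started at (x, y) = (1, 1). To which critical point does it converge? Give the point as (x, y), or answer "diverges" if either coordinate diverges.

(4, 0)

U is separable, so gradient descent decouples: x follows -∂U/∂x, y follows -∂U/∂y.
∂U/∂x = 3(x - 4)(x + 2); at x=1 this is -27, so x increases.
∂U/∂y = 6y(y + 1); at y=1 this is 12, so y decreases.
x converges to its nearest critical value 4 (a local min of the x-part); y converges to 0. The iterate converges to (4, 0).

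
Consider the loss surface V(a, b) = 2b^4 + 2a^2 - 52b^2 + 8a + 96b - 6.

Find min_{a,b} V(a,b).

V(a,b) separates as P(a) + Q(b) − 6, so its minimum is min P + min Q − 6.
P'(a) = 4a + 8 vanishes at a ∈ {-2}; Q'(b) = 8(b - 3)(b - 1)(b + 4) vanishes at b ∈ {-4, 1, 3}.
Local minima of P (where P''>0): P(-2)=-8. Local minima of Q: Q(-4)=-704, Q(3)=-18.
So the global minimum of V is P(-2) + Q(-4) − 6 = -8 − 704 − 6 = -718, attained at (-2, -4).

-718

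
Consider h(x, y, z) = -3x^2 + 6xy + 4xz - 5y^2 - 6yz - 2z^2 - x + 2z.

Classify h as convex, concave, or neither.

concave

h is quadratic, so its Hessian is the constant matrix H = [[-6, 6, 4], [6, -10, -6], [4, -6, -4]].
Leading principal minors: -6, 24, -8.
Signs alternate −, +, − ⇒ H ≺ 0 ⇒ concave.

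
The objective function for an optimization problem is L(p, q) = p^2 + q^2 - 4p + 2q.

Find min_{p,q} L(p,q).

-5

L(p,q) separates as A(p) + B(q), so its minimum is min A + min B.
A'(p) = 2p - 4 vanishes at p ∈ {2}; B'(q) = 2q + 2 vanishes at q ∈ {-1}.
Local minima of A (where A''>0): A(2)=-4. Local minima of B: B(-1)=-1.
So the global minimum of L is A(2) + B(-1) = -4 − 1 = -5, attained at (2, -1).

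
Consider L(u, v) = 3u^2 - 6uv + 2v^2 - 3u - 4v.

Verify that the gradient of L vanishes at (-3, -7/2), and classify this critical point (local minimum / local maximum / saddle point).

∇L = (6u - 6v - 3, -6u + 4v - 4); substituting (-3, -7/2) gives ∇L = (0, 0), so (-3, -7/2) is indeed a critical point.
The Hessian of L is constant: H = [[6, -6], [-6, 4]].
det(H) = 6·4 − (-6)² = -12.
Since det(H) < 0, H is indefinite and the critical point is a saddle point.

saddle point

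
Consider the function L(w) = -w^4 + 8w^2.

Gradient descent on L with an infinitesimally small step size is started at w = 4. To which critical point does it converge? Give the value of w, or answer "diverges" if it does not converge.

L'(w) = -4w(w - 2)(w + 2), so L'(4) = -192.
Gradient descent moves in the -L' direction, i.e. w is increasing.
There is no critical point above w=4, and L' keeps the same sign, so the iterate runs off to +∞.

diverges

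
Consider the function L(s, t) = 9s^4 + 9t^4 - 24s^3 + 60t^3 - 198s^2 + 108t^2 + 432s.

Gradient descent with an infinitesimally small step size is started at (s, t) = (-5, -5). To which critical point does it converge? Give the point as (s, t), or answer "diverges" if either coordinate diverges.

(-3, -3)

L is separable, so gradient descent decouples: s follows -∂L/∂s, t follows -∂L/∂t.
∂L/∂s = 36(s - 4)(s - 1)(s + 3); at s=-5 this is -3888, so s increases.
∂L/∂t = 36t(t + 2)(t + 3); at t=-5 this is -1080, so t increases.
s converges to its nearest critical value -3 (a local min of the s-part); t converges to -3. The iterate converges to (-3, -3).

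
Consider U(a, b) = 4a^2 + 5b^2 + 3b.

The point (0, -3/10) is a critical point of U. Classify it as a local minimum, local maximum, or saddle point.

The Hessian of U is constant: H = [[8, 0], [0, 10]].
det(H) = 8·10 − 0² = 80.
det(H) > 0 and tr(H) = 18 > 0, so H is positive definite and the point is a local minimum.

local minimum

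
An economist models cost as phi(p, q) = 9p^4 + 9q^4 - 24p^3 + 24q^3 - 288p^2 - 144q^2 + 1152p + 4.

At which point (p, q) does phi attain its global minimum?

(-4, -4)

phi(p,q) separates as A(p) + B(q) + 4, so its minimum is min A + min B + 4.
A'(p) = 36(p - 4)(p - 2)(p + 4) vanishes at p ∈ {-4, 2, 4}; B'(q) = 36q(q - 2)(q + 4) vanishes at q ∈ {-4, 0, 2}.
Local minima of A (where A''>0): A(-4)=-5376, A(4)=768. Local minima of B: B(-4)=-1536, B(2)=-240.
So the global minimum of phi is A(-4) + B(-4) + 4 = -5376 − 1536 + 4 = -6908, attained at (-4, -4).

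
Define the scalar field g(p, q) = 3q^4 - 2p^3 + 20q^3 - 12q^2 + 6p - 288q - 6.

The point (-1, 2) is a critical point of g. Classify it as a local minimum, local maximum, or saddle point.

The mixed partial ∂²g/∂p∂q is 0, so the Hessian at any point is diag(g_pp, g_qq) = diag(-12p, 12(3q^2 + 10q - 2)).
At (-1, 2): H = diag(12, 360).
Both eigenvalues are positive, so H is positive definite: a local minimum.

local minimum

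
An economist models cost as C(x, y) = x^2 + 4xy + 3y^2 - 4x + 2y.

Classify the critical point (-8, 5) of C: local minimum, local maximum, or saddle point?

saddle point

The Hessian of C is constant: H = [[2, 4], [4, 6]].
det(H) = 2·6 − 4² = -4.
Since det(H) < 0, H is indefinite and the critical point is a saddle point.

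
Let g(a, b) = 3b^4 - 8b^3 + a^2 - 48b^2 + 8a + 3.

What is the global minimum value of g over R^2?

-525

g(a,b) separates as P(a) + Q(b) + 3, so its minimum is min P + min Q + 3.
P'(a) = 2a + 8 vanishes at a ∈ {-4}; Q'(b) = 12b(b - 4)(b + 2) vanishes at b ∈ {-2, 0, 4}.
Local minima of P (where P''>0): P(-4)=-16. Local minima of Q: Q(-2)=-80, Q(4)=-512.
So the global minimum of g is P(-4) + Q(4) + 3 = -16 − 512 + 3 = -525, attained at (-4, 4).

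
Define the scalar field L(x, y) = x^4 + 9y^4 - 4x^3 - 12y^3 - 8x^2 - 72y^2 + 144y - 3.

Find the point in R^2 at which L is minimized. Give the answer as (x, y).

(4, -2)

L(x,y) separates as P(x) + Q(y) − 3, so its minimum is min P + min Q − 3.
P'(x) = 4x(x - 4)(x + 1) vanishes at x ∈ {-1, 0, 4}; Q'(y) = 36(y - 2)(y - 1)(y + 2) vanishes at y ∈ {-2, 1, 2}.
Local minima of P (where P''>0): P(-1)=-3, P(4)=-128. Local minima of Q: Q(-2)=-336, Q(2)=48.
So the global minimum of L is P(4) + Q(-2) − 3 = -128 − 336 − 3 = -467, attained at (4, -2).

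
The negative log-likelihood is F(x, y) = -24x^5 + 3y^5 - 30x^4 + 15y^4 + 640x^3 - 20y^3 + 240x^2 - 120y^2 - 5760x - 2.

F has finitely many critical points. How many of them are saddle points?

F separates as a function of x plus a function of y, so ∇F=0 decouples.
∂F/∂x = -120(x - 3)(x - 2)(x + 2)(x + 4) = 0 at x ∈ {-4, -2, 2, 3}; ∂F/∂y = 15y(y - 2)(y + 2)(y + 4) = 0 at y ∈ {-4, -2, 0, 2}.
The Hessian is diagonal: diag(F_xx, F_yy). Second derivatives: F_xx(-4)=10080, F_xx(-2)=-4800, F_xx(2)=2880, F_xx(3)=-4200; F_yy(-4)=-720, F_yy(-2)=240, F_yy(0)=-240, F_yy(2)=720.
Saddle points occur where the two diagonal entries have opposite signs: (-4, -4), (-4, 0), (-2, -2), (-2, 2), (2, -4), (2, 0), (3, -2), (3, 2). Count: 8.

8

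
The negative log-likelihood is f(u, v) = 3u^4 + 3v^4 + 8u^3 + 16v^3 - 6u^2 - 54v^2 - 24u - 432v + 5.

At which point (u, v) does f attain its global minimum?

f(u,v) separates as P(u) + Q(v) + 5, so its minimum is min P + min Q + 5.
P'(u) = 12(u - 1)(u + 1)(u + 2) vanishes at u ∈ {-2, -1, 1}; Q'(v) = 12(v - 3)(v + 3)(v + 4) vanishes at v ∈ {-4, -3, 3}.
Local minima of P (where P''>0): P(-2)=8, P(1)=-19. Local minima of Q: Q(-4)=608, Q(3)=-1107.
So the global minimum of f is P(1) + Q(3) + 5 = -19 − 1107 + 5 = -1121, attained at (1, 3).

(1, 3)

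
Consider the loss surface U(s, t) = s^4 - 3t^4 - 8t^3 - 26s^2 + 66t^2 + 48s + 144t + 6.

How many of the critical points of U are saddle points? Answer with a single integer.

U separates as a function of s plus a function of t, so ∇U=0 decouples.
∂U/∂s = 4(s - 3)(s - 1)(s + 4) = 0 at s ∈ {-4, 1, 3}; ∂U/∂t = -12(t - 3)(t + 1)(t + 4) = 0 at t ∈ {-4, -1, 3}.
The Hessian is diagonal: diag(U_ss, U_tt). Second derivatives: U_ss(-4)=140, U_ss(1)=-40, U_ss(3)=56; U_tt(-4)=-252, U_tt(-1)=144, U_tt(3)=-336.
Saddle points occur where the two diagonal entries have opposite signs: (-4, -4), (-4, 3), (1, -1), (3, -4), (3, 3). Count: 5.

5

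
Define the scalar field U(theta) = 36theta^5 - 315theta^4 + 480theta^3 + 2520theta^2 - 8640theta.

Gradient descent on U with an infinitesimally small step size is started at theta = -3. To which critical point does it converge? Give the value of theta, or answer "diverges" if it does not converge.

diverges

U'(theta) = 180(theta - 4)(theta - 3)(theta - 2)(theta + 2), so U'(-3) = 37800.
Gradient descent moves in the -U' direction, i.e. theta is decreasing.
There is no critical point below theta=-3, and U' keeps the same sign, so the iterate runs off to −∞.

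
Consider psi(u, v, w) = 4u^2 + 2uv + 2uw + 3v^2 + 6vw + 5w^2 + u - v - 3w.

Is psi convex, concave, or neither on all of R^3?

convex

psi is quadratic, so its Hessian is the constant matrix H = [[8, 2, 2], [2, 6, 6], [2, 6, 10]].
Leading principal minors: 8, 44, 176.
All positive ⇒ H ≻ 0 ⇒ convex.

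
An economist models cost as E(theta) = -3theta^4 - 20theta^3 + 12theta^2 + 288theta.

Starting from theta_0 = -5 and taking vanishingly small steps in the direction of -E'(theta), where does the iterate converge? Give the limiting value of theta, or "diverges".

diverges

E'(theta) = -12(theta - 2)(theta + 3)(theta + 4), so E'(-5) = 168.
Gradient descent moves in the -E' direction, i.e. theta is decreasing.
There is no critical point below theta=-5, and E' keeps the same sign, so the iterate runs off to −∞.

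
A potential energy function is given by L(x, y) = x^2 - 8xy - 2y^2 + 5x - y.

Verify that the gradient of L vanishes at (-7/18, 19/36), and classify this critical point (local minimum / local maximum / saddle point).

∇L = (2x - 8y + 5, -8x - 4y - 1); substituting (-7/18, 19/36) gives ∇L = (0, 0), so (-7/18, 19/36) is indeed a critical point.
The Hessian of L is constant: H = [[2, -8], [-8, -4]].
det(H) = 2·(-4) − (-8)² = -72.
Since det(H) < 0, H is indefinite and the critical point is a saddle point.

saddle point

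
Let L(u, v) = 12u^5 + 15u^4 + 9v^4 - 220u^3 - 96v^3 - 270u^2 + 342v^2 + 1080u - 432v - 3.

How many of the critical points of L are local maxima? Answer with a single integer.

2

L separates as a function of u plus a function of v, so ∇L=0 decouples.
∂L/∂u = 60(u - 3)(u - 1)(u + 2)(u + 3) = 0 at u ∈ {-3, -2, 1, 3}; ∂L/∂v = 36(v - 4)(v - 3)(v - 1) = 0 at v ∈ {1, 3, 4}.
The Hessian is diagonal: diag(L_uu, L_vv). Second derivatives: L_uu(-3)=-1440, L_uu(-2)=900, L_uu(1)=-1440, L_uu(3)=3600; L_vv(1)=216, L_vv(3)=-72, L_vv(4)=108.
Local maxima occur where both diagonal entries negative: (-3, 3), (1, 3). Count: 2.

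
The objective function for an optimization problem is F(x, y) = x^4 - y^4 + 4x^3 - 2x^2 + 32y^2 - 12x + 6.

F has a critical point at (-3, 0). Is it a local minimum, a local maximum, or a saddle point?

The mixed partial ∂²F/∂x∂y is 0, so the Hessian at any point is diag(F_xx, F_yy) = diag(4(3x^2 + 6x - 1), 4(-3y^2 + 16)).
At (-3, 0): H = diag(32, 64).
Both eigenvalues are positive, so H is positive definite: a local minimum.

local minimum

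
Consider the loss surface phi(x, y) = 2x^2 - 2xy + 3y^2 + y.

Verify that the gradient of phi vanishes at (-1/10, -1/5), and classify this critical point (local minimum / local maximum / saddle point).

local minimum

∇phi = (4x - 2y, -2x + 6y + 1); substituting (-1/10, -1/5) gives ∇phi = (0, 0), so (-1/10, -1/5) is indeed a critical point.
The Hessian of phi is constant: H = [[4, -2], [-2, 6]].
det(H) = 4·6 − (-2)² = 20.
det(H) > 0 and tr(H) = 10 > 0, so H is positive definite and the point is a local minimum.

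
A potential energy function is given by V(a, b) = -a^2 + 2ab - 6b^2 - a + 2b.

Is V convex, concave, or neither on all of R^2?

V is quadratic, so its Hessian is the constant matrix H = [[-2, 2], [2, -12]].
det(H) = 20, tr(H) = -14.
det(H) > 0 and tr(H) < 0, so H is negative definite everywhere: concave.

concave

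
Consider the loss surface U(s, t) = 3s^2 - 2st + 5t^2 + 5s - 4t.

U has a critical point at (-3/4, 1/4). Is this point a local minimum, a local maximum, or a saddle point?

The Hessian of U is constant: H = [[6, -2], [-2, 10]].
det(H) = 6·10 − (-2)² = 56.
det(H) > 0 and tr(H) = 16 > 0, so H is positive definite and the point is a local minimum.

local minimum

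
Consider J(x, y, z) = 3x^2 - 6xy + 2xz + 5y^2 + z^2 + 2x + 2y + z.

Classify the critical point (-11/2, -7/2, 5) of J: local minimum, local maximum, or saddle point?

The Hessian is constant: H = [[6, -6, 2], [-6, 10, 0], [2, 0, 2]].
Leading principal minors: Δ₁ = 6, Δ₂ = 24, Δ₃ = 8.
All leading minors are positive, so H is positive definite: a local minimum.

local minimum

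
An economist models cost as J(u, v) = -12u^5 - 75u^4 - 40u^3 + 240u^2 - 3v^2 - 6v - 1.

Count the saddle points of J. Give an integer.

J separates as a function of u plus a function of v, so ∇J=0 decouples.
∂J/∂u = -60u(u - 1)(u + 2)(u + 4) = 0 at u ∈ {-4, -2, 0, 1}; ∂J/∂v = -6(v + 1) = 0 at v ∈ {-1}.
The Hessian is diagonal: diag(J_uu, J_vv). Second derivatives: J_uu(-4)=2400, J_uu(-2)=-720, J_uu(0)=480, J_uu(1)=-900; J_vv(-1)=-6.
Saddle points occur where the two diagonal entries have opposite signs: (-4, -1), (0, -1). Count: 2.

2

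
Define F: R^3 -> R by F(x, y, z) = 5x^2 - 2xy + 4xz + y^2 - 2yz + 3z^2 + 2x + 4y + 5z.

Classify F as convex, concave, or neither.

F is quadratic, so its Hessian is the constant matrix H = [[10, -2, 4], [-2, 2, -2], [4, -2, 6]].
Leading principal minors: 10, 16, 56.
All positive ⇒ H ≻ 0 ⇒ convex.

convex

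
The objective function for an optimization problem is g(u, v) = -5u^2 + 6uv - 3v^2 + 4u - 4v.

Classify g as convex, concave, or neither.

g is quadratic, so its Hessian is the constant matrix H = [[-10, 6], [6, -6]].
det(H) = 24, tr(H) = -16.
det(H) > 0 and tr(H) < 0, so H is negative definite everywhere: concave.

concave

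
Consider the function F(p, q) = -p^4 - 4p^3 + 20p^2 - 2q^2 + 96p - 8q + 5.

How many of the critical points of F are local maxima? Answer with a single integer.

2

F separates as a function of p plus a function of q, so ∇F=0 decouples.
∂F/∂p = -4(p - 3)(p + 2)(p + 4) = 0 at p ∈ {-4, -2, 3}; ∂F/∂q = -4(q + 2) = 0 at q ∈ {-2}.
The Hessian is diagonal: diag(F_pp, F_qq). Second derivatives: F_pp(-4)=-56, F_pp(-2)=40, F_pp(3)=-140; F_qq(-2)=-4.
Local maxima occur where both diagonal entries negative: (-4, -2), (3, -2). Count: 2.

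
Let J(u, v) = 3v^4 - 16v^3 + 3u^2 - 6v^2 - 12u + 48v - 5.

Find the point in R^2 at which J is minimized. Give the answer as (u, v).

J(u,v) separates as P(u) + Q(v) − 5, so its minimum is min P + min Q − 5.
P'(u) = 6u - 12 vanishes at u ∈ {2}; Q'(v) = 12(v - 4)(v - 1)(v + 1) vanishes at v ∈ {-1, 1, 4}.
Local minima of P (where P''>0): P(2)=-12. Local minima of Q: Q(-1)=-35, Q(4)=-160.
So the global minimum of J is P(2) + Q(4) − 5 = -12 − 160 − 5 = -177, attained at (2, 4).

(2, 4)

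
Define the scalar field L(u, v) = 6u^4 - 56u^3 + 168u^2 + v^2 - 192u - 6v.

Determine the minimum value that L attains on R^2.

L(u,v) separates as P(u) + Q(v), so its minimum is min P + min Q.
P'(u) = 24(u - 4)(u - 2)(u - 1) vanishes at u ∈ {1, 2, 4}; Q'(v) = 2v - 6 vanishes at v ∈ {3}.
Local minima of P (where P''>0): P(1)=-74, P(4)=-128. Local minima of Q: Q(3)=-9.
So the global minimum of L is P(4) + Q(3) = -128 − 9 = -137, attained at (4, 3).

-137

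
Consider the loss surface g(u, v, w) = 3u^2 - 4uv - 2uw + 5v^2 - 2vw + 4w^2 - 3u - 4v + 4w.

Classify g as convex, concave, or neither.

g is quadratic, so its Hessian is the constant matrix H = [[6, -4, -2], [-4, 10, -2], [-2, -2, 8]].
Leading principal minors: 6, 44, 256.
All positive ⇒ H ≻ 0 ⇒ convex.

convex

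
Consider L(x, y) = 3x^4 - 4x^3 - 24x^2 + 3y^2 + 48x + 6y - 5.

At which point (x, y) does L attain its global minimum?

L(x,y) separates as P(x) + Q(y) − 5, so its minimum is min P + min Q − 5.
P'(x) = 12(x - 2)(x - 1)(x + 2) vanishes at x ∈ {-2, 1, 2}; Q'(y) = 6y + 6 vanishes at y ∈ {-1}.
Local minima of P (where P''>0): P(-2)=-112, P(2)=16. Local minima of Q: Q(-1)=-3.
So the global minimum of L is P(-2) + Q(-1) − 5 = -112 − 3 − 5 = -120, attained at (-2, -1).

(-2, -1)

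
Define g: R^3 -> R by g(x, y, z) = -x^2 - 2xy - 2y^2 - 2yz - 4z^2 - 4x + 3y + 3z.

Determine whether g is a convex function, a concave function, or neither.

concave

g is quadratic, so its Hessian is the constant matrix H = [[-2, -2, 0], [-2, -4, -2], [0, -2, -8]].
Leading principal minors: -2, 4, -24.
Signs alternate −, +, − ⇒ H ≺ 0 ⇒ concave.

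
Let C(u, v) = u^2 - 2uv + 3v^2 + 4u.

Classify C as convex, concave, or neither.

C is quadratic, so its Hessian is the constant matrix H = [[2, -2], [-2, 6]].
det(H) = 8, tr(H) = 8.
det(H) > 0 and tr(H) > 0, so H is positive definite everywhere: convex.

convex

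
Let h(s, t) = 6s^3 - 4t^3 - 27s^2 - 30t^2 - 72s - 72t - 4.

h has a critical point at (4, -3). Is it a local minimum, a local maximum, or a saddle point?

The mixed partial ∂²h/∂s∂t is 0, so the Hessian at any point is diag(h_ss, h_tt) = diag(18(2s - 3), -12(2t + 5)).
At (4, -3): H = diag(90, 12).
Both eigenvalues are positive, so H is positive definite: a local minimum.

local minimum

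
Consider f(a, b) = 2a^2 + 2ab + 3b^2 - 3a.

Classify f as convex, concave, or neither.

f is quadratic, so its Hessian is the constant matrix H = [[4, 2], [2, 6]].
det(H) = 20, tr(H) = 10.
det(H) > 0 and tr(H) > 0, so H is positive definite everywhere: convex.

convex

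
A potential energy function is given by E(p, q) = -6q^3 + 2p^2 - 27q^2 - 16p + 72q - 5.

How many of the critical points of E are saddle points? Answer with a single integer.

E separates as a function of p plus a function of q, so ∇E=0 decouples.
∂E/∂p = 4(p - 4) = 0 at p ∈ {4}; ∂E/∂q = -18(q - 1)(q + 4) = 0 at q ∈ {-4, 1}.
The Hessian is diagonal: diag(E_pp, E_qq). Second derivatives: E_pp(4)=4; E_qq(-4)=90, E_qq(1)=-90.
Saddle points occur where the two diagonal entries have opposite signs: (4, 1). Count: 1.

1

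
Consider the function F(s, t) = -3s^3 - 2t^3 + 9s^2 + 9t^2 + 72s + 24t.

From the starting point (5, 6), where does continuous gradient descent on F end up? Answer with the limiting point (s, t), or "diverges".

diverges

F is separable, so gradient descent decouples: s follows -∂F/∂s, t follows -∂F/∂t.
∂F/∂s = -9(s - 4)(s + 2); at s=5 this is -63, so s increases.
∂F/∂t = -6(t - 4)(t + 1); at t=6 this is -84, so t increases.
The s-coordinate has no critical point in that direction and runs off to infinity.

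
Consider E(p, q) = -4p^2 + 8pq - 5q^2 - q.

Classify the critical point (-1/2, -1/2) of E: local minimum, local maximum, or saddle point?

local maximum

The Hessian of E is constant: H = [[-8, 8], [8, -10]].
det(H) = (-8)·(-10) − 8² = 16.
det(H) > 0 and tr(H) = -18 < 0, so H is negative definite and the point is a local maximum.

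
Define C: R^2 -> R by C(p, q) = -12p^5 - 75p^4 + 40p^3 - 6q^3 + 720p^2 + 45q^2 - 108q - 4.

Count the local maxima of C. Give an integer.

2

C separates as a function of p plus a function of q, so ∇C=0 decouples.
∂C/∂p = -60p(p - 2)(p + 3)(p + 4) = 0 at p ∈ {-4, -3, 0, 2}; ∂C/∂q = -18(q - 3)(q - 2) = 0 at q ∈ {2, 3}.
The Hessian is diagonal: diag(C_pp, C_qq). Second derivatives: C_pp(-4)=1440, C_pp(-3)=-900, C_pp(0)=1440, C_pp(2)=-3600; C_qq(2)=18, C_qq(3)=-18.
Local maxima occur where both diagonal entries negative: (-3, 3), (2, 3). Count: 2.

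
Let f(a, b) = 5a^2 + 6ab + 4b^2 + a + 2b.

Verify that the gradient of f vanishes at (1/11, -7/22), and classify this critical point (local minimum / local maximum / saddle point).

local minimum

∇f = (10a + 6b + 1, 6a + 8b + 2); substituting (1/11, -7/22) gives ∇f = (0, 0), so (1/11, -7/22) is indeed a critical point.
The Hessian of f is constant: H = [[10, 6], [6, 8]].
det(H) = 10·8 − 6² = 44.
det(H) > 0 and tr(H) = 18 > 0, so H is positive definite and the point is a local minimum.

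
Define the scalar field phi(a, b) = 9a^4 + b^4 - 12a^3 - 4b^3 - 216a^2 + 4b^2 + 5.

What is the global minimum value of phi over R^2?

phi(a,b) separates as P(a) + Q(b) + 5, so its minimum is min P + min Q + 5.
P'(a) = 36a(a - 4)(a + 3) vanishes at a ∈ {-3, 0, 4}; Q'(b) = 4b(b - 2)(b - 1) vanishes at b ∈ {0, 1, 2}.
Local minima of P (where P''>0): P(-3)=-891, P(4)=-1920. Local minima of Q: Q(0)=0, Q(2)=0.
So the global minimum of phi is P(4) + Q(0) + 5 = -1920 + 0 + 5 = -1915, attained at (4, 0).

-1915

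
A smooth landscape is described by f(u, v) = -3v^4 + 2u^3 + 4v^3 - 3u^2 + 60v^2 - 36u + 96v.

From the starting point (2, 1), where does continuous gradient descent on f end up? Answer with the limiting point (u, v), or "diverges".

f is separable, so gradient descent decouples: u follows -∂f/∂u, v follows -∂f/∂v.
∂f/∂u = 6(u - 3)(u + 2); at u=2 this is -24, so u increases.
∂f/∂v = -12(v - 4)(v + 1)(v + 2); at v=1 this is 216, so v decreases.
u converges to its nearest critical value 3 (a local min of the u-part); v converges to -1. The iterate converges to (3, -1).

(3, -1)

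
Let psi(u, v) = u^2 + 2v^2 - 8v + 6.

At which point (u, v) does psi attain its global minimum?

(0, 2)

psi(u,v) separates as P(u) + Q(v) + 6, so its minimum is min P + min Q + 6.
P'(u) = 2u vanishes at u ∈ {0}; Q'(v) = 4v - 8 vanishes at v ∈ {2}.
Local minima of P (where P''>0): P(0)=0. Local minima of Q: Q(2)=-8.
So the global minimum of psi is P(0) + Q(2) + 6 = 0 − 8 + 6 = -2, attained at (0, 2).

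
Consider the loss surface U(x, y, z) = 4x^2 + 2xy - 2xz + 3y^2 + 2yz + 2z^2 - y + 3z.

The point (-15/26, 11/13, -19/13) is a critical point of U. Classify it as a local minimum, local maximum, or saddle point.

local minimum

The Hessian is constant: H = [[8, 2, -2], [2, 6, 2], [-2, 2, 4]].
Leading principal minors: Δ₁ = 8, Δ₂ = 44, Δ₃ = 104.
All leading minors are positive, so H is positive definite: a local minimum.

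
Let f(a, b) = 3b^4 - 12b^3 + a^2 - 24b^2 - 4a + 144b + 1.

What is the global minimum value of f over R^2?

-243

f(a,b) separates as P(a) + Q(b) + 1, so its minimum is min P + min Q + 1.
P'(a) = 2a - 4 vanishes at a ∈ {2}; Q'(b) = 12(b - 3)(b - 2)(b + 2) vanishes at b ∈ {-2, 2, 3}.
Local minima of P (where P''>0): P(2)=-4. Local minima of Q: Q(-2)=-240, Q(3)=135.
So the global minimum of f is P(2) + Q(-2) + 1 = -4 − 240 + 1 = -243, attained at (2, -2).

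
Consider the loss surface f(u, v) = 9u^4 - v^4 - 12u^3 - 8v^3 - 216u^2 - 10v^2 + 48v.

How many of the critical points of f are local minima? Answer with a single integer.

2

f separates as a function of u plus a function of v, so ∇f=0 decouples.
∂f/∂u = 36u(u - 4)(u + 3) = 0 at u ∈ {-3, 0, 4}; ∂f/∂v = -4(v - 1)(v + 3)(v + 4) = 0 at v ∈ {-4, -3, 1}.
The Hessian is diagonal: diag(f_uu, f_vv). Second derivatives: f_uu(-3)=756, f_uu(0)=-432, f_uu(4)=1008; f_vv(-4)=-20, f_vv(-3)=16, f_vv(1)=-80.
Local minima occur where both diagonal entries positive: (-3, -3), (4, -3). Count: 2.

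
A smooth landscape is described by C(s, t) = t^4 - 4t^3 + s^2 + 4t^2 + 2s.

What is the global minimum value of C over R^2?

C(s,t) separates as P(s) + Q(t), so its minimum is min P + min Q.
P'(s) = 2s + 2 vanishes at s ∈ {-1}; Q'(t) = 4t(t - 2)(t - 1) vanishes at t ∈ {0, 1, 2}.
Local minima of P (where P''>0): P(-1)=-1. Local minima of Q: Q(0)=0, Q(2)=0.
So the global minimum of C is P(-1) + Q(0) = -1 + 0 = -1, attained at (-1, 0).

-1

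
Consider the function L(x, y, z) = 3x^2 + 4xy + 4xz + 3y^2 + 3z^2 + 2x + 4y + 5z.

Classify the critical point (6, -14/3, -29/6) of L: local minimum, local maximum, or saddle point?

The Hessian is constant: H = [[6, 4, 4], [4, 6, 0], [4, 0, 6]].
Leading principal minors: Δ₁ = 6, Δ₂ = 20, Δ₃ = 24.
All leading minors are positive, so H is positive definite: a local minimum.

local minimum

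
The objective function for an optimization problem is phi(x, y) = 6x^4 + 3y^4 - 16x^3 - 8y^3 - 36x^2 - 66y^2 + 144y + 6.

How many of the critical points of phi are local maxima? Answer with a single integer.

1

phi separates as a function of x plus a function of y, so ∇phi=0 decouples.
∂phi/∂x = 24x(x - 3)(x + 1) = 0 at x ∈ {-1, 0, 3}; ∂phi/∂y = 12(y - 4)(y - 1)(y + 3) = 0 at y ∈ {-3, 1, 4}.
The Hessian is diagonal: diag(phi_xx, phi_yy). Second derivatives: phi_xx(-1)=96, phi_xx(0)=-72, phi_xx(3)=288; phi_yy(-3)=336, phi_yy(1)=-144, phi_yy(4)=252.
Local maxima occur where both diagonal entries negative: (0, 1). Count: 1.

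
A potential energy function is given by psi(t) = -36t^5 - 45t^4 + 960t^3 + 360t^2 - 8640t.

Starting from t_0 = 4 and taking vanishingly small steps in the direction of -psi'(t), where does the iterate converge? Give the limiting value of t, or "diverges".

diverges

psi'(t) = -180(t - 3)(t - 2)(t + 2)(t + 4), so psi'(4) = -17280.
Gradient descent moves in the -psi' direction, i.e. t is increasing.
There is no critical point above t=4, and psi' keeps the same sign, so the iterate runs off to +∞.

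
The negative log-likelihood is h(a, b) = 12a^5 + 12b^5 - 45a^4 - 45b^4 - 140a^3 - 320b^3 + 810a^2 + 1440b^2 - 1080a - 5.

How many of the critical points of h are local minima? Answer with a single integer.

4

h separates as a function of a plus a function of b, so ∇h=0 decouples.
∂h/∂a = 60(a - 3)(a - 2)(a - 1)(a + 3) = 0 at a ∈ {-3, 1, 2, 3}; ∂h/∂b = 60b(b - 4)(b - 3)(b + 4) = 0 at b ∈ {-4, 0, 3, 4}.
The Hessian is diagonal: diag(h_aa, h_bb). Second derivatives: h_aa(-3)=-7200, h_aa(1)=480, h_aa(2)=-300, h_aa(3)=720; h_bb(-4)=-13440, h_bb(0)=2880, h_bb(3)=-1260, h_bb(4)=1920.
Local minima occur where both diagonal entries positive: (1, 0), (1, 4), (3, 0), (3, 4). Count: 4.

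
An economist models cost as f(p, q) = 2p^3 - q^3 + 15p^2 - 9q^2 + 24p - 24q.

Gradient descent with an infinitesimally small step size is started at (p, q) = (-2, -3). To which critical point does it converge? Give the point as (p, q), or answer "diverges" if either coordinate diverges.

(-1, -4)

f is separable, so gradient descent decouples: p follows -∂f/∂p, q follows -∂f/∂q.
∂f/∂p = 6(p + 1)(p + 4); at p=-2 this is -12, so p increases.
∂f/∂q = -3(q + 2)(q + 4); at q=-3 this is 3, so q decreases.
p converges to its nearest critical value -1 (a local min of the p-part); q converges to -4. The iterate converges to (-1, -4).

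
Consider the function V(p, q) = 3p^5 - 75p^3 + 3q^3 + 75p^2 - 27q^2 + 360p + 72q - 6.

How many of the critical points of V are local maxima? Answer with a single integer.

V separates as a function of p plus a function of q, so ∇V=0 decouples.
∂V/∂p = 15(p - 3)(p - 2)(p + 1)(p + 4) = 0 at p ∈ {-4, -1, 2, 3}; ∂V/∂q = 9(q - 4)(q - 2) = 0 at q ∈ {2, 4}.
The Hessian is diagonal: diag(V_pp, V_qq). Second derivatives: V_pp(-4)=-1890, V_pp(-1)=540, V_pp(2)=-270, V_pp(3)=420; V_qq(2)=-18, V_qq(4)=18.
Local maxima occur where both diagonal entries negative: (-4, 2), (2, 2). Count: 2.

2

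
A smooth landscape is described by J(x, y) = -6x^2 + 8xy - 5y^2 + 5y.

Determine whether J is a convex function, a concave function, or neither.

J is quadratic, so its Hessian is the constant matrix H = [[-12, 8], [8, -10]].
det(H) = 56, tr(H) = -22.
det(H) > 0 and tr(H) < 0, so H is negative definite everywhere: concave.

concave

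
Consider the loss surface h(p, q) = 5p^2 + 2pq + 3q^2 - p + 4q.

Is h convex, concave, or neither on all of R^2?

convex

h is quadratic, so its Hessian is the constant matrix H = [[10, 2], [2, 6]].
det(H) = 56, tr(H) = 16.
det(H) > 0 and tr(H) > 0, so H is positive definite everywhere: convex.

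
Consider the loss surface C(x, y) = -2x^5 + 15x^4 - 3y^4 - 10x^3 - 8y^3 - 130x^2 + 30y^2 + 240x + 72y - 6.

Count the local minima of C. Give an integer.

C separates as a function of x plus a function of y, so ∇C=0 decouples.
∂C/∂x = -10(x - 4)(x - 3)(x - 1)(x + 2) = 0 at x ∈ {-2, 1, 3, 4}; ∂C/∂y = -12(y - 2)(y + 1)(y + 3) = 0 at y ∈ {-3, -1, 2}.
The Hessian is diagonal: diag(C_xx, C_yy). Second derivatives: C_xx(-2)=900, C_xx(1)=-180, C_xx(3)=100, C_xx(4)=-180; C_yy(-3)=-120, C_yy(-1)=72, C_yy(2)=-180.
Local minima occur where both diagonal entries positive: (-2, -1), (3, -1). Count: 2.

2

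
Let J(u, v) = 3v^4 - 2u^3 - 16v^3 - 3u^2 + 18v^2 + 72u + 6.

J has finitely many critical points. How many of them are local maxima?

1

J separates as a function of u plus a function of v, so ∇J=0 decouples.
∂J/∂u = -6(u - 3)(u + 4) = 0 at u ∈ {-4, 3}; ∂J/∂v = 12v(v - 3)(v - 1) = 0 at v ∈ {0, 1, 3}.
The Hessian is diagonal: diag(J_uu, J_vv). Second derivatives: J_uu(-4)=42, J_uu(3)=-42; J_vv(0)=36, J_vv(1)=-24, J_vv(3)=72.
Local maxima occur where both diagonal entries negative: (3, 1). Count: 1.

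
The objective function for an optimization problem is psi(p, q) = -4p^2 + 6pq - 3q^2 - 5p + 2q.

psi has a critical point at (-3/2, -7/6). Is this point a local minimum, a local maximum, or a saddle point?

The Hessian of psi is constant: H = [[-8, 6], [6, -6]].
det(H) = (-8)·(-6) − 6² = 12.
det(H) > 0 and tr(H) = -14 < 0, so H is negative definite and the point is a local maximum.

local maximum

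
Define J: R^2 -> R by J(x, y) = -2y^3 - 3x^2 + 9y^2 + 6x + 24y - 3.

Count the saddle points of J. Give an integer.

J separates as a function of x plus a function of y, so ∇J=0 decouples.
∂J/∂x = -6(x - 1) = 0 at x ∈ {1}; ∂J/∂y = -6(y - 4)(y + 1) = 0 at y ∈ {-1, 4}.
The Hessian is diagonal: diag(J_xx, J_yy). Second derivatives: J_xx(1)=-6; J_yy(-1)=30, J_yy(4)=-30.
Saddle points occur where the two diagonal entries have opposite signs: (1, -1). Count: 1.

1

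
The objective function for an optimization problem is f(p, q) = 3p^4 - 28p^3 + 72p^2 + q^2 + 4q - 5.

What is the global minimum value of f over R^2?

f(p,q) separates as A(p) + B(q) − 5, so its minimum is min A + min B − 5.
A'(p) = 12p(p - 4)(p - 3) vanishes at p ∈ {0, 3, 4}; B'(q) = 2q + 4 vanishes at q ∈ {-2}.
Local minima of A (where A''>0): A(0)=0, A(4)=128. Local minima of B: B(-2)=-4.
So the global minimum of f is A(0) + B(-2) − 5 = 0 − 4 − 5 = -9, attained at (0, -2).

-9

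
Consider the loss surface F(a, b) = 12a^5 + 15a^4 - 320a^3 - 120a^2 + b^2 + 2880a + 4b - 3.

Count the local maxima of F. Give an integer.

0

F separates as a function of a plus a function of b, so ∇F=0 decouples.
∂F/∂a = 60(a - 3)(a - 2)(a + 2)(a + 4) = 0 at a ∈ {-4, -2, 2, 3}; ∂F/∂b = 2(b + 2) = 0 at b ∈ {-2}.
The Hessian is diagonal: diag(F_aa, F_bb). Second derivatives: F_aa(-4)=-5040, F_aa(-2)=2400, F_aa(2)=-1440, F_aa(3)=2100; F_bb(-2)=2.
Local maxima occur where both diagonal entries negative: none. Count: 0.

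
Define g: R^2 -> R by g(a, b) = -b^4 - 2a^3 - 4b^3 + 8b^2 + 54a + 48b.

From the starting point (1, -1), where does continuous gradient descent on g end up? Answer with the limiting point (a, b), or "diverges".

(-3, -2)

g is separable, so gradient descent decouples: a follows -∂g/∂a, b follows -∂g/∂b.
∂g/∂a = -6(a - 3)(a + 3); at a=1 this is 48, so a decreases.
∂g/∂b = -4(b - 2)(b + 2)(b + 3); at b=-1 this is 24, so b decreases.
a converges to its nearest critical value -3 (a local min of the a-part); b converges to -2. The iterate converges to (-3, -2).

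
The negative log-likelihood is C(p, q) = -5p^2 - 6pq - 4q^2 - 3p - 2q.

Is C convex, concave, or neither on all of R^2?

concave

C is quadratic, so its Hessian is the constant matrix H = [[-10, -6], [-6, -8]].
det(H) = 44, tr(H) = -18.
det(H) > 0 and tr(H) < 0, so H is negative definite everywhere: concave.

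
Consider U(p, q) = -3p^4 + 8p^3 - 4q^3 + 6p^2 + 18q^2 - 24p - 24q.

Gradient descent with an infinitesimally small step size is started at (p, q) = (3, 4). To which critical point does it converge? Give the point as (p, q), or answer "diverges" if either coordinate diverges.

U is separable, so gradient descent decouples: p follows -∂U/∂p, q follows -∂U/∂q.
∂U/∂p = -12(p - 2)(p - 1)(p + 1); at p=3 this is -96, so p increases.
∂U/∂q = -12(q - 2)(q - 1); at q=4 this is -72, so q increases.
The p-coordinate has no critical point in that direction and runs off to infinity.

diverges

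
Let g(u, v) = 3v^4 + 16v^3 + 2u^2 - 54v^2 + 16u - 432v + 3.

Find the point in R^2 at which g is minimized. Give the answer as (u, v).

(-4, 3)

g(u,v) separates as P(u) + Q(v) + 3, so its minimum is min P + min Q + 3.
P'(u) = 4u + 16 vanishes at u ∈ {-4}; Q'(v) = 12(v - 3)(v + 3)(v + 4) vanishes at v ∈ {-4, -3, 3}.
Local minima of P (where P''>0): P(-4)=-32. Local minima of Q: Q(-4)=608, Q(3)=-1107.
So the global minimum of g is P(-4) + Q(3) + 3 = -32 − 1107 + 3 = -1136, attained at (-4, 3).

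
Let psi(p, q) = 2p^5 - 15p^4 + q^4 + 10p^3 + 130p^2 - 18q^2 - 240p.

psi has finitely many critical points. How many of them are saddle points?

psi separates as a function of p plus a function of q, so ∇psi=0 decouples.
∂psi/∂p = 10(p - 4)(p - 3)(p - 1)(p + 2) = 0 at p ∈ {-2, 1, 3, 4}; ∂psi/∂q = 4q(q - 3)(q + 3) = 0 at q ∈ {-3, 0, 3}.
The Hessian is diagonal: diag(psi_pp, psi_qq). Second derivatives: psi_pp(-2)=-900, psi_pp(1)=180, psi_pp(3)=-100, psi_pp(4)=180; psi_qq(-3)=72, psi_qq(0)=-36, psi_qq(3)=72.
Saddle points occur where the two diagonal entries have opposite signs: (-2, -3), (-2, 3), (1, 0), (3, -3), (3, 3), (4, 0). Count: 6.

6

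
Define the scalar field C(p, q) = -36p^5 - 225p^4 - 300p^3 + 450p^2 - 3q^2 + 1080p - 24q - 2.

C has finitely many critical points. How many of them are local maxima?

C separates as a function of p plus a function of q, so ∇C=0 decouples.
∂C/∂p = -180(p - 1)(p + 1)(p + 2)(p + 3) = 0 at p ∈ {-3, -2, -1, 1}; ∂C/∂q = -6(q + 4) = 0 at q ∈ {-4}.
The Hessian is diagonal: diag(C_pp, C_qq). Second derivatives: C_pp(-3)=1440, C_pp(-2)=-540, C_pp(-1)=720, C_pp(1)=-4320; C_qq(-4)=-6.
Local maxima occur where both diagonal entries negative: (-2, -4), (1, -4). Count: 2.

2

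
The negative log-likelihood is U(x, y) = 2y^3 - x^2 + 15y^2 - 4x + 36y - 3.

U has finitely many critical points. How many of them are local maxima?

U separates as a function of x plus a function of y, so ∇U=0 decouples.
∂U/∂x = -2(x + 2) = 0 at x ∈ {-2}; ∂U/∂y = 6(y + 2)(y + 3) = 0 at y ∈ {-3, -2}.
The Hessian is diagonal: diag(U_xx, U_yy). Second derivatives: U_xx(-2)=-2; U_yy(-3)=-6, U_yy(-2)=6.
Local maxima occur where both diagonal entries negative: (-2, -3). Count: 1.

1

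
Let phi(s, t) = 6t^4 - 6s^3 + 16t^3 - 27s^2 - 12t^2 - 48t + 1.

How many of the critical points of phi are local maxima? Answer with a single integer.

1

phi separates as a function of s plus a function of t, so ∇phi=0 decouples.
∂phi/∂s = -18s(s + 3) = 0 at s ∈ {-3, 0}; ∂phi/∂t = 24(t - 1)(t + 1)(t + 2) = 0 at t ∈ {-2, -1, 1}.
The Hessian is diagonal: diag(phi_ss, phi_tt). Second derivatives: phi_ss(-3)=54, phi_ss(0)=-54; phi_tt(-2)=72, phi_tt(-1)=-48, phi_tt(1)=144.
Local maxima occur where both diagonal entries negative: (0, -1). Count: 1.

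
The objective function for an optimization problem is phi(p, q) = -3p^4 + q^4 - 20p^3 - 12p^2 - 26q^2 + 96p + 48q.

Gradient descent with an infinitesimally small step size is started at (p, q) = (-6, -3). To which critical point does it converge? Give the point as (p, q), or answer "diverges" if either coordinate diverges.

phi is separable, so gradient descent decouples: p follows -∂phi/∂p, q follows -∂phi/∂q.
∂phi/∂p = -12(p - 1)(p + 2)(p + 4); at p=-6 this is 672, so p decreases.
∂phi/∂q = 4(q - 3)(q - 1)(q + 4); at q=-3 this is 96, so q decreases.
The p-coordinate has no critical point in that direction and runs off to infinity.

diverges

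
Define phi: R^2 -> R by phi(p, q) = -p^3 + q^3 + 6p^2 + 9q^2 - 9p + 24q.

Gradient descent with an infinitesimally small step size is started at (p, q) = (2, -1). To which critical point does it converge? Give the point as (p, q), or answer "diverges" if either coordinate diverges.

phi is separable, so gradient descent decouples: p follows -∂phi/∂p, q follows -∂phi/∂q.
∂phi/∂p = -3(p - 3)(p - 1); at p=2 this is 3, so p decreases.
∂phi/∂q = 3(q + 2)(q + 4); at q=-1 this is 9, so q decreases.
p converges to its nearest critical value 1 (a local min of the p-part); q converges to -2. The iterate converges to (1, -2).

(1, -2)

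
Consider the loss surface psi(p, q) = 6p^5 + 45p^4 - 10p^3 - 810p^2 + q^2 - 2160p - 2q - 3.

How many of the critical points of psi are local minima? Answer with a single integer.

psi separates as a function of p plus a function of q, so ∇psi=0 decouples.
∂psi/∂p = 30(p - 3)(p + 2)(p + 3)(p + 4) = 0 at p ∈ {-4, -3, -2, 3}; ∂psi/∂q = 2(q - 1) = 0 at q ∈ {1}.
The Hessian is diagonal: diag(psi_pp, psi_qq). Second derivatives: psi_pp(-4)=-420, psi_pp(-3)=180, psi_pp(-2)=-300, psi_pp(3)=6300; psi_qq(1)=2.
Local minima occur where both diagonal entries positive: (-3, 1), (3, 1). Count: 2.

2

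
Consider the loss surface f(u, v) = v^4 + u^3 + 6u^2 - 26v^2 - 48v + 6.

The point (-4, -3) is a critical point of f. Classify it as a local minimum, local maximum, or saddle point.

The mixed partial ∂²f/∂u∂v is 0, so the Hessian at any point is diag(f_uu, f_vv) = diag(6(u + 2), 4(3v^2 - 13)).
At (-4, -3): H = diag(-12, 56).
The eigenvalues have opposite signs, so H is indefinite: a saddle point.

saddle point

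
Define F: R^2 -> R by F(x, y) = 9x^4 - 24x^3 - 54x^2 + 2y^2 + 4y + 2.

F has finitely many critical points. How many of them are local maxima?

F separates as a function of x plus a function of y, so ∇F=0 decouples.
∂F/∂x = 36x(x - 3)(x + 1) = 0 at x ∈ {-1, 0, 3}; ∂F/∂y = 4(y + 1) = 0 at y ∈ {-1}.
The Hessian is diagonal: diag(F_xx, F_yy). Second derivatives: F_xx(-1)=144, F_xx(0)=-108, F_xx(3)=432; F_yy(-1)=4.
Local maxima occur where both diagonal entries negative: none. Count: 0.

0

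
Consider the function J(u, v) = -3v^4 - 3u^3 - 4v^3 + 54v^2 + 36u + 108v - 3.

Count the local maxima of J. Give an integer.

2

J separates as a function of u plus a function of v, so ∇J=0 decouples.
∂J/∂u = -9(u - 2)(u + 2) = 0 at u ∈ {-2, 2}; ∂J/∂v = -12(v - 3)(v + 1)(v + 3) = 0 at v ∈ {-3, -1, 3}.
The Hessian is diagonal: diag(J_uu, J_vv). Second derivatives: J_uu(-2)=36, J_uu(2)=-36; J_vv(-3)=-144, J_vv(-1)=96, J_vv(3)=-288.
Local maxima occur where both diagonal entries negative: (2, -3), (2, 3). Count: 2.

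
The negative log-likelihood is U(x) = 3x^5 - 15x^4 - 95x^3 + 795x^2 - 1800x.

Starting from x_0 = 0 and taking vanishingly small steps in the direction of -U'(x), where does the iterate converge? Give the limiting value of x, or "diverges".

2

U'(x) = 15(x - 4)(x - 3)(x - 2)(x + 5), so U'(0) = -1800.
Gradient descent moves in the -U' direction, i.e. x is increasing.
The nearest critical point in that direction is x = 2, where U'' = 210 > 0 (a local minimum). The iterate converges there.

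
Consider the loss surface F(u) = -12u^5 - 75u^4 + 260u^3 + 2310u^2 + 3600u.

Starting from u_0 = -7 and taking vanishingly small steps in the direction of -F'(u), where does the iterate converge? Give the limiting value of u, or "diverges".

-5

F'(u) = -60(u - 4)(u + 1)(u + 3)(u + 5), so F'(-7) = -31680.
Gradient descent moves in the -F' direction, i.e. u is increasing.
The nearest critical point in that direction is u = -5, where F'' = 4320 > 0 (a local minimum). The iterate converges there.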